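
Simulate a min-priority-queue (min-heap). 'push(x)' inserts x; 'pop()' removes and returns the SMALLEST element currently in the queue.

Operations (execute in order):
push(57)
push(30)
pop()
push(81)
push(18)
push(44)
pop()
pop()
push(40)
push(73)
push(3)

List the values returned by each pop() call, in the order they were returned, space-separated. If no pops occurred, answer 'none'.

push(57): heap contents = [57]
push(30): heap contents = [30, 57]
pop() → 30: heap contents = [57]
push(81): heap contents = [57, 81]
push(18): heap contents = [18, 57, 81]
push(44): heap contents = [18, 44, 57, 81]
pop() → 18: heap contents = [44, 57, 81]
pop() → 44: heap contents = [57, 81]
push(40): heap contents = [40, 57, 81]
push(73): heap contents = [40, 57, 73, 81]
push(3): heap contents = [3, 40, 57, 73, 81]

Answer: 30 18 44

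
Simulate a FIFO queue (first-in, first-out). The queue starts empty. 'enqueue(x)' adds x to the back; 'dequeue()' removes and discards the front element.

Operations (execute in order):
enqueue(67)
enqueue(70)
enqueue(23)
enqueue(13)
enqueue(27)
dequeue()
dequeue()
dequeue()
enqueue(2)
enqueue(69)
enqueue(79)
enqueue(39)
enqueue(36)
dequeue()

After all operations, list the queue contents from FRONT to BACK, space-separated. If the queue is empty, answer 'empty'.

Answer: 27 2 69 79 39 36

Derivation:
enqueue(67): [67]
enqueue(70): [67, 70]
enqueue(23): [67, 70, 23]
enqueue(13): [67, 70, 23, 13]
enqueue(27): [67, 70, 23, 13, 27]
dequeue(): [70, 23, 13, 27]
dequeue(): [23, 13, 27]
dequeue(): [13, 27]
enqueue(2): [13, 27, 2]
enqueue(69): [13, 27, 2, 69]
enqueue(79): [13, 27, 2, 69, 79]
enqueue(39): [13, 27, 2, 69, 79, 39]
enqueue(36): [13, 27, 2, 69, 79, 39, 36]
dequeue(): [27, 2, 69, 79, 39, 36]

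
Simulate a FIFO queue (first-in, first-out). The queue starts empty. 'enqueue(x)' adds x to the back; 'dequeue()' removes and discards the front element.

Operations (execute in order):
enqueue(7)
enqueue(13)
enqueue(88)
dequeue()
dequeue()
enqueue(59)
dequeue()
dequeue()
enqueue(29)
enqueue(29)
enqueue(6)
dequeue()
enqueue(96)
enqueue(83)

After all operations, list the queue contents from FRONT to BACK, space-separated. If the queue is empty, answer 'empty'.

enqueue(7): [7]
enqueue(13): [7, 13]
enqueue(88): [7, 13, 88]
dequeue(): [13, 88]
dequeue(): [88]
enqueue(59): [88, 59]
dequeue(): [59]
dequeue(): []
enqueue(29): [29]
enqueue(29): [29, 29]
enqueue(6): [29, 29, 6]
dequeue(): [29, 6]
enqueue(96): [29, 6, 96]
enqueue(83): [29, 6, 96, 83]

Answer: 29 6 96 83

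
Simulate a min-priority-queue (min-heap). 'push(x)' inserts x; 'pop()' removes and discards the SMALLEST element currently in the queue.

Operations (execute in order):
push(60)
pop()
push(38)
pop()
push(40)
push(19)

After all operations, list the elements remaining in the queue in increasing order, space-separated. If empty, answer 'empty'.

Answer: 19 40

Derivation:
push(60): heap contents = [60]
pop() → 60: heap contents = []
push(38): heap contents = [38]
pop() → 38: heap contents = []
push(40): heap contents = [40]
push(19): heap contents = [19, 40]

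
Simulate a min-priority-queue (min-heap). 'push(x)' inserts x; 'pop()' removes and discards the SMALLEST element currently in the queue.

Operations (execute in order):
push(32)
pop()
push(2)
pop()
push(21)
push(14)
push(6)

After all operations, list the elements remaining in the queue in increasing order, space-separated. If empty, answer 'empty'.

push(32): heap contents = [32]
pop() → 32: heap contents = []
push(2): heap contents = [2]
pop() → 2: heap contents = []
push(21): heap contents = [21]
push(14): heap contents = [14, 21]
push(6): heap contents = [6, 14, 21]

Answer: 6 14 21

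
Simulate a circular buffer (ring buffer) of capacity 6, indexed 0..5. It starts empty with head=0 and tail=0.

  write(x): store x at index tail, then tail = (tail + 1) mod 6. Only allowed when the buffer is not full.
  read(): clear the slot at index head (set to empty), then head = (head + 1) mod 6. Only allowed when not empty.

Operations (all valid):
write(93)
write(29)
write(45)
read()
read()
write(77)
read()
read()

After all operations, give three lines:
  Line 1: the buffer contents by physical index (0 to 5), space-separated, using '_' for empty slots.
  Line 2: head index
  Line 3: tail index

Answer: _ _ _ _ _ _
4
4

Derivation:
write(93): buf=[93 _ _ _ _ _], head=0, tail=1, size=1
write(29): buf=[93 29 _ _ _ _], head=0, tail=2, size=2
write(45): buf=[93 29 45 _ _ _], head=0, tail=3, size=3
read(): buf=[_ 29 45 _ _ _], head=1, tail=3, size=2
read(): buf=[_ _ 45 _ _ _], head=2, tail=3, size=1
write(77): buf=[_ _ 45 77 _ _], head=2, tail=4, size=2
read(): buf=[_ _ _ 77 _ _], head=3, tail=4, size=1
read(): buf=[_ _ _ _ _ _], head=4, tail=4, size=0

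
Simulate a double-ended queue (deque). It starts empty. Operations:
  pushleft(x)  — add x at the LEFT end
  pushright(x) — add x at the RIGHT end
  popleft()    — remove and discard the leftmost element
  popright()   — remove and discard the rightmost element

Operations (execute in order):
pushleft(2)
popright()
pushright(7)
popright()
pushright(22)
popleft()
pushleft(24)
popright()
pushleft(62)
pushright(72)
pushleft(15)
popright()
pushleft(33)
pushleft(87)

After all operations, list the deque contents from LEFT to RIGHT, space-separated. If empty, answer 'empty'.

Answer: 87 33 15 62

Derivation:
pushleft(2): [2]
popright(): []
pushright(7): [7]
popright(): []
pushright(22): [22]
popleft(): []
pushleft(24): [24]
popright(): []
pushleft(62): [62]
pushright(72): [62, 72]
pushleft(15): [15, 62, 72]
popright(): [15, 62]
pushleft(33): [33, 15, 62]
pushleft(87): [87, 33, 15, 62]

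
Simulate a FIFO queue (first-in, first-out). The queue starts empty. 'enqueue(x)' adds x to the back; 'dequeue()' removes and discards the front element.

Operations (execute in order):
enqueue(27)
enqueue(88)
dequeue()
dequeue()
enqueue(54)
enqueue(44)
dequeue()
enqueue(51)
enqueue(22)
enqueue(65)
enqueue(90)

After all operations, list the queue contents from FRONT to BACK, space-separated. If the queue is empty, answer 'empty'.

Answer: 44 51 22 65 90

Derivation:
enqueue(27): [27]
enqueue(88): [27, 88]
dequeue(): [88]
dequeue(): []
enqueue(54): [54]
enqueue(44): [54, 44]
dequeue(): [44]
enqueue(51): [44, 51]
enqueue(22): [44, 51, 22]
enqueue(65): [44, 51, 22, 65]
enqueue(90): [44, 51, 22, 65, 90]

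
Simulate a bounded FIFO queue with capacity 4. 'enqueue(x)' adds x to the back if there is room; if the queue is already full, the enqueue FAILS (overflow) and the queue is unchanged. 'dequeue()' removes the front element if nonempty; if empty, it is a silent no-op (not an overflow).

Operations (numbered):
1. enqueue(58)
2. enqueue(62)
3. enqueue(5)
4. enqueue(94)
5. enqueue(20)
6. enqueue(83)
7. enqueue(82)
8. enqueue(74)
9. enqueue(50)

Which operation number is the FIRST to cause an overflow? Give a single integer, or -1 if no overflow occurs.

1. enqueue(58): size=1
2. enqueue(62): size=2
3. enqueue(5): size=3
4. enqueue(94): size=4
5. enqueue(20): size=4=cap → OVERFLOW (fail)
6. enqueue(83): size=4=cap → OVERFLOW (fail)
7. enqueue(82): size=4=cap → OVERFLOW (fail)
8. enqueue(74): size=4=cap → OVERFLOW (fail)
9. enqueue(50): size=4=cap → OVERFLOW (fail)

Answer: 5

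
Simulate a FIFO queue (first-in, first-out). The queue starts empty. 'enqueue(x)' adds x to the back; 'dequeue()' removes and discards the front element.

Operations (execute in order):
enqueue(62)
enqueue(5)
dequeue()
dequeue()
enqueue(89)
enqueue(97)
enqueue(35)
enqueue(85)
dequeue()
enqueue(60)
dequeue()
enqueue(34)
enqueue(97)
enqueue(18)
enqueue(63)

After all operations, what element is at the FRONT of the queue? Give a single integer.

Answer: 35

Derivation:
enqueue(62): queue = [62]
enqueue(5): queue = [62, 5]
dequeue(): queue = [5]
dequeue(): queue = []
enqueue(89): queue = [89]
enqueue(97): queue = [89, 97]
enqueue(35): queue = [89, 97, 35]
enqueue(85): queue = [89, 97, 35, 85]
dequeue(): queue = [97, 35, 85]
enqueue(60): queue = [97, 35, 85, 60]
dequeue(): queue = [35, 85, 60]
enqueue(34): queue = [35, 85, 60, 34]
enqueue(97): queue = [35, 85, 60, 34, 97]
enqueue(18): queue = [35, 85, 60, 34, 97, 18]
enqueue(63): queue = [35, 85, 60, 34, 97, 18, 63]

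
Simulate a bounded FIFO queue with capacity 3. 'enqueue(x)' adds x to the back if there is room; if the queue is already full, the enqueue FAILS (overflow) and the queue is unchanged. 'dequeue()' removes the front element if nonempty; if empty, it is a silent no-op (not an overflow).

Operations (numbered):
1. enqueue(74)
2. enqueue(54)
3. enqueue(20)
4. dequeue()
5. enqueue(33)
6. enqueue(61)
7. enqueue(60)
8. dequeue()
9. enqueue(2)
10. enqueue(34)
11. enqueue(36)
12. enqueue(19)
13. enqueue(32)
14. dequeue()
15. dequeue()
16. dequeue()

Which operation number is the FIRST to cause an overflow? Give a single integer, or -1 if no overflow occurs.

Answer: 6

Derivation:
1. enqueue(74): size=1
2. enqueue(54): size=2
3. enqueue(20): size=3
4. dequeue(): size=2
5. enqueue(33): size=3
6. enqueue(61): size=3=cap → OVERFLOW (fail)
7. enqueue(60): size=3=cap → OVERFLOW (fail)
8. dequeue(): size=2
9. enqueue(2): size=3
10. enqueue(34): size=3=cap → OVERFLOW (fail)
11. enqueue(36): size=3=cap → OVERFLOW (fail)
12. enqueue(19): size=3=cap → OVERFLOW (fail)
13. enqueue(32): size=3=cap → OVERFLOW (fail)
14. dequeue(): size=2
15. dequeue(): size=1
16. dequeue(): size=0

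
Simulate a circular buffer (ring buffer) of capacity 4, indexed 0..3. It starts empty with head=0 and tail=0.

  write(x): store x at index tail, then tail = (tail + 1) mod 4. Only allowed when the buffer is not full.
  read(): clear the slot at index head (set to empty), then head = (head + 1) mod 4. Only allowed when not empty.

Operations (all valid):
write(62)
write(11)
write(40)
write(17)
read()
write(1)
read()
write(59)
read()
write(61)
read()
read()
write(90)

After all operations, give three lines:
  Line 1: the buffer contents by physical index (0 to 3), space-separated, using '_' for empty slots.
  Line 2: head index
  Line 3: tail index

Answer: _ 59 61 90
1
0

Derivation:
write(62): buf=[62 _ _ _], head=0, tail=1, size=1
write(11): buf=[62 11 _ _], head=0, tail=2, size=2
write(40): buf=[62 11 40 _], head=0, tail=3, size=3
write(17): buf=[62 11 40 17], head=0, tail=0, size=4
read(): buf=[_ 11 40 17], head=1, tail=0, size=3
write(1): buf=[1 11 40 17], head=1, tail=1, size=4
read(): buf=[1 _ 40 17], head=2, tail=1, size=3
write(59): buf=[1 59 40 17], head=2, tail=2, size=4
read(): buf=[1 59 _ 17], head=3, tail=2, size=3
write(61): buf=[1 59 61 17], head=3, tail=3, size=4
read(): buf=[1 59 61 _], head=0, tail=3, size=3
read(): buf=[_ 59 61 _], head=1, tail=3, size=2
write(90): buf=[_ 59 61 90], head=1, tail=0, size=3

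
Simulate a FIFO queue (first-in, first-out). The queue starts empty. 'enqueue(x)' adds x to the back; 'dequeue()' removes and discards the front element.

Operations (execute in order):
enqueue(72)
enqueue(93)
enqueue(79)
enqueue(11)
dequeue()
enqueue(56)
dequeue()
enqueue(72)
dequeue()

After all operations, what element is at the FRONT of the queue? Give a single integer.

enqueue(72): queue = [72]
enqueue(93): queue = [72, 93]
enqueue(79): queue = [72, 93, 79]
enqueue(11): queue = [72, 93, 79, 11]
dequeue(): queue = [93, 79, 11]
enqueue(56): queue = [93, 79, 11, 56]
dequeue(): queue = [79, 11, 56]
enqueue(72): queue = [79, 11, 56, 72]
dequeue(): queue = [11, 56, 72]

Answer: 11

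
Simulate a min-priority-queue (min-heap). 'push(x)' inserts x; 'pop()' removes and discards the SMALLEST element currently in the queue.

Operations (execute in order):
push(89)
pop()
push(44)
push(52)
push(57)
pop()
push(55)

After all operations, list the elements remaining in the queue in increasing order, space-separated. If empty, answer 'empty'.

Answer: 52 55 57

Derivation:
push(89): heap contents = [89]
pop() → 89: heap contents = []
push(44): heap contents = [44]
push(52): heap contents = [44, 52]
push(57): heap contents = [44, 52, 57]
pop() → 44: heap contents = [52, 57]
push(55): heap contents = [52, 55, 57]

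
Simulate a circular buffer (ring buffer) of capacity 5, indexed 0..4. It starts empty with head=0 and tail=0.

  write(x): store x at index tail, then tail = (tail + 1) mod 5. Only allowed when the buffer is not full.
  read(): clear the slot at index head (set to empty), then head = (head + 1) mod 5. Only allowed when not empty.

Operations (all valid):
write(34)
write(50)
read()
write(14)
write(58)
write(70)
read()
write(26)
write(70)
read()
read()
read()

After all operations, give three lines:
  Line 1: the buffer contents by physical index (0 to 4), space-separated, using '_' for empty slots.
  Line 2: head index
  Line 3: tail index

Answer: 26 70 _ _ _
0
2

Derivation:
write(34): buf=[34 _ _ _ _], head=0, tail=1, size=1
write(50): buf=[34 50 _ _ _], head=0, tail=2, size=2
read(): buf=[_ 50 _ _ _], head=1, tail=2, size=1
write(14): buf=[_ 50 14 _ _], head=1, tail=3, size=2
write(58): buf=[_ 50 14 58 _], head=1, tail=4, size=3
write(70): buf=[_ 50 14 58 70], head=1, tail=0, size=4
read(): buf=[_ _ 14 58 70], head=2, tail=0, size=3
write(26): buf=[26 _ 14 58 70], head=2, tail=1, size=4
write(70): buf=[26 70 14 58 70], head=2, tail=2, size=5
read(): buf=[26 70 _ 58 70], head=3, tail=2, size=4
read(): buf=[26 70 _ _ 70], head=4, tail=2, size=3
read(): buf=[26 70 _ _ _], head=0, tail=2, size=2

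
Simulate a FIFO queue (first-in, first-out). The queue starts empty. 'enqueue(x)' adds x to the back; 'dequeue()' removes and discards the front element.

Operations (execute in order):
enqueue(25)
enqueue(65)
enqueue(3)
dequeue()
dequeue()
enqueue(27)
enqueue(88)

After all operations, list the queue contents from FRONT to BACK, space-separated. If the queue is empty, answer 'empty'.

enqueue(25): [25]
enqueue(65): [25, 65]
enqueue(3): [25, 65, 3]
dequeue(): [65, 3]
dequeue(): [3]
enqueue(27): [3, 27]
enqueue(88): [3, 27, 88]

Answer: 3 27 88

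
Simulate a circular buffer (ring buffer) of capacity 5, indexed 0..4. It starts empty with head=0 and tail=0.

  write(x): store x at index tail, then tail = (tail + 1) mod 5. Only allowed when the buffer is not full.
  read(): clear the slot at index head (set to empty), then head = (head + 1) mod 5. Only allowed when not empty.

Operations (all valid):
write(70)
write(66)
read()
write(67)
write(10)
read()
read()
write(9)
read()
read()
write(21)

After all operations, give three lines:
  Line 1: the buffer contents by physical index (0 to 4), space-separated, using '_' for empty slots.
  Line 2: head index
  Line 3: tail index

Answer: 21 _ _ _ _
0
1

Derivation:
write(70): buf=[70 _ _ _ _], head=0, tail=1, size=1
write(66): buf=[70 66 _ _ _], head=0, tail=2, size=2
read(): buf=[_ 66 _ _ _], head=1, tail=2, size=1
write(67): buf=[_ 66 67 _ _], head=1, tail=3, size=2
write(10): buf=[_ 66 67 10 _], head=1, tail=4, size=3
read(): buf=[_ _ 67 10 _], head=2, tail=4, size=2
read(): buf=[_ _ _ 10 _], head=3, tail=4, size=1
write(9): buf=[_ _ _ 10 9], head=3, tail=0, size=2
read(): buf=[_ _ _ _ 9], head=4, tail=0, size=1
read(): buf=[_ _ _ _ _], head=0, tail=0, size=0
write(21): buf=[21 _ _ _ _], head=0, tail=1, size=1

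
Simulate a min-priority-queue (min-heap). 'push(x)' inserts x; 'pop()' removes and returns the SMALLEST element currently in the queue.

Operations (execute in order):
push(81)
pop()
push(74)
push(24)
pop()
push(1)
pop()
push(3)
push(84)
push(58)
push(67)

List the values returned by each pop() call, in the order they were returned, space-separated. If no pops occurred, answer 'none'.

push(81): heap contents = [81]
pop() → 81: heap contents = []
push(74): heap contents = [74]
push(24): heap contents = [24, 74]
pop() → 24: heap contents = [74]
push(1): heap contents = [1, 74]
pop() → 1: heap contents = [74]
push(3): heap contents = [3, 74]
push(84): heap contents = [3, 74, 84]
push(58): heap contents = [3, 58, 74, 84]
push(67): heap contents = [3, 58, 67, 74, 84]

Answer: 81 24 1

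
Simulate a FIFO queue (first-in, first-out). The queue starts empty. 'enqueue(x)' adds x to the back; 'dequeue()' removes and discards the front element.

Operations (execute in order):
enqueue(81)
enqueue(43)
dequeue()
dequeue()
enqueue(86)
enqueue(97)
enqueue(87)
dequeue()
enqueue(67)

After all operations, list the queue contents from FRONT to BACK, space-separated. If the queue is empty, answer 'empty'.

Answer: 97 87 67

Derivation:
enqueue(81): [81]
enqueue(43): [81, 43]
dequeue(): [43]
dequeue(): []
enqueue(86): [86]
enqueue(97): [86, 97]
enqueue(87): [86, 97, 87]
dequeue(): [97, 87]
enqueue(67): [97, 87, 67]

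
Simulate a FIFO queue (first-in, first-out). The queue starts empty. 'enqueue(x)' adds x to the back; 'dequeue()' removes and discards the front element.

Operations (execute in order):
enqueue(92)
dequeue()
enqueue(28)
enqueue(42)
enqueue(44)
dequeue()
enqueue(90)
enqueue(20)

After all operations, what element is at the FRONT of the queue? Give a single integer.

Answer: 42

Derivation:
enqueue(92): queue = [92]
dequeue(): queue = []
enqueue(28): queue = [28]
enqueue(42): queue = [28, 42]
enqueue(44): queue = [28, 42, 44]
dequeue(): queue = [42, 44]
enqueue(90): queue = [42, 44, 90]
enqueue(20): queue = [42, 44, 90, 20]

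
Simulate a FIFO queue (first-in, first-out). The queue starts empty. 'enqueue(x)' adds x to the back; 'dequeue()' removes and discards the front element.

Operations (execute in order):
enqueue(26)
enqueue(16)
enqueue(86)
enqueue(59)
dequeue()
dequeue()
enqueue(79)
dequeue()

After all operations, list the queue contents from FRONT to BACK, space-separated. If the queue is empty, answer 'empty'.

enqueue(26): [26]
enqueue(16): [26, 16]
enqueue(86): [26, 16, 86]
enqueue(59): [26, 16, 86, 59]
dequeue(): [16, 86, 59]
dequeue(): [86, 59]
enqueue(79): [86, 59, 79]
dequeue(): [59, 79]

Answer: 59 79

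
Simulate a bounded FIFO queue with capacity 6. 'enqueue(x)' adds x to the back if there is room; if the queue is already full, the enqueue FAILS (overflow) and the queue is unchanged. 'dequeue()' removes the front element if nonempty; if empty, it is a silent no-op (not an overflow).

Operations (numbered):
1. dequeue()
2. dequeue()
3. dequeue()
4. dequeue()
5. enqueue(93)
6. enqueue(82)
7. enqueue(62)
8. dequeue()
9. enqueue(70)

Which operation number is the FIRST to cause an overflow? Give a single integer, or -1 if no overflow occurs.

1. dequeue(): empty, no-op, size=0
2. dequeue(): empty, no-op, size=0
3. dequeue(): empty, no-op, size=0
4. dequeue(): empty, no-op, size=0
5. enqueue(93): size=1
6. enqueue(82): size=2
7. enqueue(62): size=3
8. dequeue(): size=2
9. enqueue(70): size=3

Answer: -1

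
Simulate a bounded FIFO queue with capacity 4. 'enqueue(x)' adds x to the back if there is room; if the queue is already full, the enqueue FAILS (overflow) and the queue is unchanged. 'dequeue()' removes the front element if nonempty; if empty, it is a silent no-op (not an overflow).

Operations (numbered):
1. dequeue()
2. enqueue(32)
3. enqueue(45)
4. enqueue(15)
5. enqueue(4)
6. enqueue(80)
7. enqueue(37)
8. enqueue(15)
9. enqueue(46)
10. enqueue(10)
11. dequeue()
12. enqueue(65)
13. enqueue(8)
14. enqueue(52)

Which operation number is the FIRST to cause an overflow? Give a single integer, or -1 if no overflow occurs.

Answer: 6

Derivation:
1. dequeue(): empty, no-op, size=0
2. enqueue(32): size=1
3. enqueue(45): size=2
4. enqueue(15): size=3
5. enqueue(4): size=4
6. enqueue(80): size=4=cap → OVERFLOW (fail)
7. enqueue(37): size=4=cap → OVERFLOW (fail)
8. enqueue(15): size=4=cap → OVERFLOW (fail)
9. enqueue(46): size=4=cap → OVERFLOW (fail)
10. enqueue(10): size=4=cap → OVERFLOW (fail)
11. dequeue(): size=3
12. enqueue(65): size=4
13. enqueue(8): size=4=cap → OVERFLOW (fail)
14. enqueue(52): size=4=cap → OVERFLOW (fail)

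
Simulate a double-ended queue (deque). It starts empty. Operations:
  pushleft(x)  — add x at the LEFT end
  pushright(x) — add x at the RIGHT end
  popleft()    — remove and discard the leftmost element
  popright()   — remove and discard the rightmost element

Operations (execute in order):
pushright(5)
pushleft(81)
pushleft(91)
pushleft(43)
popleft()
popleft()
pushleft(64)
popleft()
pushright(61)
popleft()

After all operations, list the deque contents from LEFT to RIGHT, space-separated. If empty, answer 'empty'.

pushright(5): [5]
pushleft(81): [81, 5]
pushleft(91): [91, 81, 5]
pushleft(43): [43, 91, 81, 5]
popleft(): [91, 81, 5]
popleft(): [81, 5]
pushleft(64): [64, 81, 5]
popleft(): [81, 5]
pushright(61): [81, 5, 61]
popleft(): [5, 61]

Answer: 5 61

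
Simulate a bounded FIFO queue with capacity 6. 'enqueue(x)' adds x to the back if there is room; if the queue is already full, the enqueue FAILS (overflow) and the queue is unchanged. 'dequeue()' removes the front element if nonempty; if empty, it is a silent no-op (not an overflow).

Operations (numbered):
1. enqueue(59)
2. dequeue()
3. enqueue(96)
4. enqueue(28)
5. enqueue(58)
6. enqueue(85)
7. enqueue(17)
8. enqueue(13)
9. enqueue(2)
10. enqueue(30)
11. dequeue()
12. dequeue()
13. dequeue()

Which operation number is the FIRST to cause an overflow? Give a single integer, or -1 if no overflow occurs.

1. enqueue(59): size=1
2. dequeue(): size=0
3. enqueue(96): size=1
4. enqueue(28): size=2
5. enqueue(58): size=3
6. enqueue(85): size=4
7. enqueue(17): size=5
8. enqueue(13): size=6
9. enqueue(2): size=6=cap → OVERFLOW (fail)
10. enqueue(30): size=6=cap → OVERFLOW (fail)
11. dequeue(): size=5
12. dequeue(): size=4
13. dequeue(): size=3

Answer: 9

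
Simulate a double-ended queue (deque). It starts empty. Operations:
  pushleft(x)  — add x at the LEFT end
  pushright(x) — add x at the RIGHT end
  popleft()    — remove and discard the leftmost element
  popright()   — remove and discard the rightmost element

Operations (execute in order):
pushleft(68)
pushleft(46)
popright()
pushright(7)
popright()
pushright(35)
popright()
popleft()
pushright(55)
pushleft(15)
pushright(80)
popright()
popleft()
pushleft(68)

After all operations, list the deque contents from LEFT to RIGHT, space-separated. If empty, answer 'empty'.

Answer: 68 55

Derivation:
pushleft(68): [68]
pushleft(46): [46, 68]
popright(): [46]
pushright(7): [46, 7]
popright(): [46]
pushright(35): [46, 35]
popright(): [46]
popleft(): []
pushright(55): [55]
pushleft(15): [15, 55]
pushright(80): [15, 55, 80]
popright(): [15, 55]
popleft(): [55]
pushleft(68): [68, 55]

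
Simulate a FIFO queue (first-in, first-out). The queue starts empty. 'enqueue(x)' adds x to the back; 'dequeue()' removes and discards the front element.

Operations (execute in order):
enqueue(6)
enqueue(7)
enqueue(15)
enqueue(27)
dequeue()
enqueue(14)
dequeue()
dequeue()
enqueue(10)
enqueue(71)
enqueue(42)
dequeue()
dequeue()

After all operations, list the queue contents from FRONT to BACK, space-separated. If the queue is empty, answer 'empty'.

Answer: 10 71 42

Derivation:
enqueue(6): [6]
enqueue(7): [6, 7]
enqueue(15): [6, 7, 15]
enqueue(27): [6, 7, 15, 27]
dequeue(): [7, 15, 27]
enqueue(14): [7, 15, 27, 14]
dequeue(): [15, 27, 14]
dequeue(): [27, 14]
enqueue(10): [27, 14, 10]
enqueue(71): [27, 14, 10, 71]
enqueue(42): [27, 14, 10, 71, 42]
dequeue(): [14, 10, 71, 42]
dequeue(): [10, 71, 42]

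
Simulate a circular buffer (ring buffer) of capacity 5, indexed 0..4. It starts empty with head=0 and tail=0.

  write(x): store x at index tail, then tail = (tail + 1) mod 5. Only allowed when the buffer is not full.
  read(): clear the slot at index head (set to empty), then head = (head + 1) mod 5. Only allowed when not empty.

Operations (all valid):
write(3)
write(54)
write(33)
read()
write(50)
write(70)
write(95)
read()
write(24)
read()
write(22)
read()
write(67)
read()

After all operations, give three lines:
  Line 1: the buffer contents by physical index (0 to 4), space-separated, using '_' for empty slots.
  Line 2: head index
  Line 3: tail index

Answer: 95 24 22 67 _
0
4

Derivation:
write(3): buf=[3 _ _ _ _], head=0, tail=1, size=1
write(54): buf=[3 54 _ _ _], head=0, tail=2, size=2
write(33): buf=[3 54 33 _ _], head=0, tail=3, size=3
read(): buf=[_ 54 33 _ _], head=1, tail=3, size=2
write(50): buf=[_ 54 33 50 _], head=1, tail=4, size=3
write(70): buf=[_ 54 33 50 70], head=1, tail=0, size=4
write(95): buf=[95 54 33 50 70], head=1, tail=1, size=5
read(): buf=[95 _ 33 50 70], head=2, tail=1, size=4
write(24): buf=[95 24 33 50 70], head=2, tail=2, size=5
read(): buf=[95 24 _ 50 70], head=3, tail=2, size=4
write(22): buf=[95 24 22 50 70], head=3, tail=3, size=5
read(): buf=[95 24 22 _ 70], head=4, tail=3, size=4
write(67): buf=[95 24 22 67 70], head=4, tail=4, size=5
read(): buf=[95 24 22 67 _], head=0, tail=4, size=4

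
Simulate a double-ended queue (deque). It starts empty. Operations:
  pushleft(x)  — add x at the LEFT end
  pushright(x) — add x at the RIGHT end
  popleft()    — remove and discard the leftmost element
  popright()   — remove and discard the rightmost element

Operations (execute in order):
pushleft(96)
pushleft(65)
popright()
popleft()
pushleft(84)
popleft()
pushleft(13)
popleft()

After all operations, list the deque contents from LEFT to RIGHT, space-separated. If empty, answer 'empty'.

pushleft(96): [96]
pushleft(65): [65, 96]
popright(): [65]
popleft(): []
pushleft(84): [84]
popleft(): []
pushleft(13): [13]
popleft(): []

Answer: empty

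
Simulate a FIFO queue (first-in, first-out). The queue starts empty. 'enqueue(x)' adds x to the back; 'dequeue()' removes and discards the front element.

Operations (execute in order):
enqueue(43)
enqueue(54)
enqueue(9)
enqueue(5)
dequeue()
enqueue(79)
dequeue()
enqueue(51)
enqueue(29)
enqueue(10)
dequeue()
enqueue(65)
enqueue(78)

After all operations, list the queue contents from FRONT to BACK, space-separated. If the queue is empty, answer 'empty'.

Answer: 5 79 51 29 10 65 78

Derivation:
enqueue(43): [43]
enqueue(54): [43, 54]
enqueue(9): [43, 54, 9]
enqueue(5): [43, 54, 9, 5]
dequeue(): [54, 9, 5]
enqueue(79): [54, 9, 5, 79]
dequeue(): [9, 5, 79]
enqueue(51): [9, 5, 79, 51]
enqueue(29): [9, 5, 79, 51, 29]
enqueue(10): [9, 5, 79, 51, 29, 10]
dequeue(): [5, 79, 51, 29, 10]
enqueue(65): [5, 79, 51, 29, 10, 65]
enqueue(78): [5, 79, 51, 29, 10, 65, 78]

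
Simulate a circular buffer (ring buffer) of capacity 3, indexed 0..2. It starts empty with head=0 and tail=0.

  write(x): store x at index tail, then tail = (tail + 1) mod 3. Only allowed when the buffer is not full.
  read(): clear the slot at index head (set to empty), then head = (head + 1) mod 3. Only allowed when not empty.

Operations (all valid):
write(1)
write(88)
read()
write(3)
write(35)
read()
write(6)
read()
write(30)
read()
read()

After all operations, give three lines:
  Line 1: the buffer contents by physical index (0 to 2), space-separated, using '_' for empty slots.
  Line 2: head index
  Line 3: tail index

Answer: _ _ 30
2
0

Derivation:
write(1): buf=[1 _ _], head=0, tail=1, size=1
write(88): buf=[1 88 _], head=0, tail=2, size=2
read(): buf=[_ 88 _], head=1, tail=2, size=1
write(3): buf=[_ 88 3], head=1, tail=0, size=2
write(35): buf=[35 88 3], head=1, tail=1, size=3
read(): buf=[35 _ 3], head=2, tail=1, size=2
write(6): buf=[35 6 3], head=2, tail=2, size=3
read(): buf=[35 6 _], head=0, tail=2, size=2
write(30): buf=[35 6 30], head=0, tail=0, size=3
read(): buf=[_ 6 30], head=1, tail=0, size=2
read(): buf=[_ _ 30], head=2, tail=0, size=1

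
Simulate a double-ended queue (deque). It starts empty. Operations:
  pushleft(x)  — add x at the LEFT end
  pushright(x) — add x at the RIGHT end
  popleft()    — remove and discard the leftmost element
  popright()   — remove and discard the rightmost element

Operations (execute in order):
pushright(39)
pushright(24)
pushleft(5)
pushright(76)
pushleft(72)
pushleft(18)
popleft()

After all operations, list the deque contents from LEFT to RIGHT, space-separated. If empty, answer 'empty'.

pushright(39): [39]
pushright(24): [39, 24]
pushleft(5): [5, 39, 24]
pushright(76): [5, 39, 24, 76]
pushleft(72): [72, 5, 39, 24, 76]
pushleft(18): [18, 72, 5, 39, 24, 76]
popleft(): [72, 5, 39, 24, 76]

Answer: 72 5 39 24 76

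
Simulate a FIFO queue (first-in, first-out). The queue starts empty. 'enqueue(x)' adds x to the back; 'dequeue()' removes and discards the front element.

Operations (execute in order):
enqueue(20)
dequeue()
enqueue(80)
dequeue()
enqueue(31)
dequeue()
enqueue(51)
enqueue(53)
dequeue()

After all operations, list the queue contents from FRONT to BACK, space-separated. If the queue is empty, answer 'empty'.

enqueue(20): [20]
dequeue(): []
enqueue(80): [80]
dequeue(): []
enqueue(31): [31]
dequeue(): []
enqueue(51): [51]
enqueue(53): [51, 53]
dequeue(): [53]

Answer: 53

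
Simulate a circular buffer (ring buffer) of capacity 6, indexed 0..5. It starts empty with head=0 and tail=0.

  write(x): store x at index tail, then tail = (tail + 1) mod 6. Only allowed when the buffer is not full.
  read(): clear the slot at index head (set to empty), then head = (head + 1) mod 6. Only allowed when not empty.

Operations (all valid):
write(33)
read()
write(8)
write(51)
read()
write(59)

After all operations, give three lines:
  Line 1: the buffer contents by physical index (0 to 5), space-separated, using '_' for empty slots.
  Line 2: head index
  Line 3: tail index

Answer: _ _ 51 59 _ _
2
4

Derivation:
write(33): buf=[33 _ _ _ _ _], head=0, tail=1, size=1
read(): buf=[_ _ _ _ _ _], head=1, tail=1, size=0
write(8): buf=[_ 8 _ _ _ _], head=1, tail=2, size=1
write(51): buf=[_ 8 51 _ _ _], head=1, tail=3, size=2
read(): buf=[_ _ 51 _ _ _], head=2, tail=3, size=1
write(59): buf=[_ _ 51 59 _ _], head=2, tail=4, size=2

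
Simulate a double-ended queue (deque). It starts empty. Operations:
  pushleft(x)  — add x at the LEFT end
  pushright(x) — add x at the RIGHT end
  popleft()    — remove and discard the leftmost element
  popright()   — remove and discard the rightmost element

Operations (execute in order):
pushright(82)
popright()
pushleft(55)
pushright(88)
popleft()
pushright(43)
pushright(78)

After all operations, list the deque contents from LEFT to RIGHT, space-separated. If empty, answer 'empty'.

Answer: 88 43 78

Derivation:
pushright(82): [82]
popright(): []
pushleft(55): [55]
pushright(88): [55, 88]
popleft(): [88]
pushright(43): [88, 43]
pushright(78): [88, 43, 78]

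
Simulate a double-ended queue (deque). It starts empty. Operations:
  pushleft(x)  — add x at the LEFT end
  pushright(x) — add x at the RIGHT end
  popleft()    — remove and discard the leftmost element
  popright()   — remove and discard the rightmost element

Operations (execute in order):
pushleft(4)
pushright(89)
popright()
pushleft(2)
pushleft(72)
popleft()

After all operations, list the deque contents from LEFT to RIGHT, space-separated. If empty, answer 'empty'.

pushleft(4): [4]
pushright(89): [4, 89]
popright(): [4]
pushleft(2): [2, 4]
pushleft(72): [72, 2, 4]
popleft(): [2, 4]

Answer: 2 4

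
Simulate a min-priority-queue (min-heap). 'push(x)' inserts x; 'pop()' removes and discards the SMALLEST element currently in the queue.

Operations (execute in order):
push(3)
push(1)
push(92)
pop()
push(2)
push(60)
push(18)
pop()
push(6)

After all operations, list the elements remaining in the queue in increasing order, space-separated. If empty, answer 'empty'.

push(3): heap contents = [3]
push(1): heap contents = [1, 3]
push(92): heap contents = [1, 3, 92]
pop() → 1: heap contents = [3, 92]
push(2): heap contents = [2, 3, 92]
push(60): heap contents = [2, 3, 60, 92]
push(18): heap contents = [2, 3, 18, 60, 92]
pop() → 2: heap contents = [3, 18, 60, 92]
push(6): heap contents = [3, 6, 18, 60, 92]

Answer: 3 6 18 60 92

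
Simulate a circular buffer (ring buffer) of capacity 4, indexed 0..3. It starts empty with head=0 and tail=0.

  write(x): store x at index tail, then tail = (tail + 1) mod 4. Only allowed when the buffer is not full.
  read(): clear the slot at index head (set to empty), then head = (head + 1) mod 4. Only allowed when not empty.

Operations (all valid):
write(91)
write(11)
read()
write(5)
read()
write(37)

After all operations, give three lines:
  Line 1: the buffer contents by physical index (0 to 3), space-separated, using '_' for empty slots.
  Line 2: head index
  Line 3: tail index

Answer: _ _ 5 37
2
0

Derivation:
write(91): buf=[91 _ _ _], head=0, tail=1, size=1
write(11): buf=[91 11 _ _], head=0, tail=2, size=2
read(): buf=[_ 11 _ _], head=1, tail=2, size=1
write(5): buf=[_ 11 5 _], head=1, tail=3, size=2
read(): buf=[_ _ 5 _], head=2, tail=3, size=1
write(37): buf=[_ _ 5 37], head=2, tail=0, size=2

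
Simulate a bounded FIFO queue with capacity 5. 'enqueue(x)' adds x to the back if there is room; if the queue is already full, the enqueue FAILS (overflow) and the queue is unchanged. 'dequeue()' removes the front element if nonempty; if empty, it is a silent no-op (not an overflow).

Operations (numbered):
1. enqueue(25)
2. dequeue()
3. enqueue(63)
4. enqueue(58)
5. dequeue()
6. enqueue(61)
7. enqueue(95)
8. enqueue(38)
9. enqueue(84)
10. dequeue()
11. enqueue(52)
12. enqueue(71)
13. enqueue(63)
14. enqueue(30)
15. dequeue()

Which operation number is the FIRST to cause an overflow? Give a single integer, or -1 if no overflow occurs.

Answer: 12

Derivation:
1. enqueue(25): size=1
2. dequeue(): size=0
3. enqueue(63): size=1
4. enqueue(58): size=2
5. dequeue(): size=1
6. enqueue(61): size=2
7. enqueue(95): size=3
8. enqueue(38): size=4
9. enqueue(84): size=5
10. dequeue(): size=4
11. enqueue(52): size=5
12. enqueue(71): size=5=cap → OVERFLOW (fail)
13. enqueue(63): size=5=cap → OVERFLOW (fail)
14. enqueue(30): size=5=cap → OVERFLOW (fail)
15. dequeue(): size=4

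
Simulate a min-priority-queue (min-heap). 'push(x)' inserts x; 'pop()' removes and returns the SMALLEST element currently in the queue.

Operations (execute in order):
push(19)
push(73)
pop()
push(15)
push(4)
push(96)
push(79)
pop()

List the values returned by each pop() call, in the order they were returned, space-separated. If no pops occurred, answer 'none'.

push(19): heap contents = [19]
push(73): heap contents = [19, 73]
pop() → 19: heap contents = [73]
push(15): heap contents = [15, 73]
push(4): heap contents = [4, 15, 73]
push(96): heap contents = [4, 15, 73, 96]
push(79): heap contents = [4, 15, 73, 79, 96]
pop() → 4: heap contents = [15, 73, 79, 96]

Answer: 19 4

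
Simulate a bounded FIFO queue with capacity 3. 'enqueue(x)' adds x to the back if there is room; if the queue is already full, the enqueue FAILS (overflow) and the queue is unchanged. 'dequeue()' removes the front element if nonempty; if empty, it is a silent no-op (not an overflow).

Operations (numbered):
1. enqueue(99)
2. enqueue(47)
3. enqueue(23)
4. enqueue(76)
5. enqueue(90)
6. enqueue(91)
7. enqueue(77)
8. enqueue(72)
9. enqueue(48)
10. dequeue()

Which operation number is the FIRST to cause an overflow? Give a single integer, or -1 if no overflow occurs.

1. enqueue(99): size=1
2. enqueue(47): size=2
3. enqueue(23): size=3
4. enqueue(76): size=3=cap → OVERFLOW (fail)
5. enqueue(90): size=3=cap → OVERFLOW (fail)
6. enqueue(91): size=3=cap → OVERFLOW (fail)
7. enqueue(77): size=3=cap → OVERFLOW (fail)
8. enqueue(72): size=3=cap → OVERFLOW (fail)
9. enqueue(48): size=3=cap → OVERFLOW (fail)
10. dequeue(): size=2

Answer: 4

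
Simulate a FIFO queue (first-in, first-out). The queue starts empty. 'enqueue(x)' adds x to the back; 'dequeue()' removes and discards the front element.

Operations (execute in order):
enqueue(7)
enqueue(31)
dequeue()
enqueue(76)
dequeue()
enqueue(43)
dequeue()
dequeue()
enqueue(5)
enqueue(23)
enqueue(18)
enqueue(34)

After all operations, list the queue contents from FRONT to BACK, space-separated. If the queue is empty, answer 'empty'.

enqueue(7): [7]
enqueue(31): [7, 31]
dequeue(): [31]
enqueue(76): [31, 76]
dequeue(): [76]
enqueue(43): [76, 43]
dequeue(): [43]
dequeue(): []
enqueue(5): [5]
enqueue(23): [5, 23]
enqueue(18): [5, 23, 18]
enqueue(34): [5, 23, 18, 34]

Answer: 5 23 18 34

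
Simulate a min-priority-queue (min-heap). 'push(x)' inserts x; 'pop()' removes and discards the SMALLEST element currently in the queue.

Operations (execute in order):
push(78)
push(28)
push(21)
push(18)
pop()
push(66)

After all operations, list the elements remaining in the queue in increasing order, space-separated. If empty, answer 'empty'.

Answer: 21 28 66 78

Derivation:
push(78): heap contents = [78]
push(28): heap contents = [28, 78]
push(21): heap contents = [21, 28, 78]
push(18): heap contents = [18, 21, 28, 78]
pop() → 18: heap contents = [21, 28, 78]
push(66): heap contents = [21, 28, 66, 78]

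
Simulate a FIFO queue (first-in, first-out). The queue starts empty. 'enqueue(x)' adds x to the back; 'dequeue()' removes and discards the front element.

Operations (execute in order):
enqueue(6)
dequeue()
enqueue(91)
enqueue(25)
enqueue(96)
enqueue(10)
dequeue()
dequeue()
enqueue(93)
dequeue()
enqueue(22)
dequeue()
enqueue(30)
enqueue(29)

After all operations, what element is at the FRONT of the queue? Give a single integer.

enqueue(6): queue = [6]
dequeue(): queue = []
enqueue(91): queue = [91]
enqueue(25): queue = [91, 25]
enqueue(96): queue = [91, 25, 96]
enqueue(10): queue = [91, 25, 96, 10]
dequeue(): queue = [25, 96, 10]
dequeue(): queue = [96, 10]
enqueue(93): queue = [96, 10, 93]
dequeue(): queue = [10, 93]
enqueue(22): queue = [10, 93, 22]
dequeue(): queue = [93, 22]
enqueue(30): queue = [93, 22, 30]
enqueue(29): queue = [93, 22, 30, 29]

Answer: 93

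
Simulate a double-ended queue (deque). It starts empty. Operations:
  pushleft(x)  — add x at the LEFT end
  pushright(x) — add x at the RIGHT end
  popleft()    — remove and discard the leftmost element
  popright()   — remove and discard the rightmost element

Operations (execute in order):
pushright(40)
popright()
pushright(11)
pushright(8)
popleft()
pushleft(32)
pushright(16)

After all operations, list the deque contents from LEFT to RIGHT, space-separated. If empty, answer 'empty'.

Answer: 32 8 16

Derivation:
pushright(40): [40]
popright(): []
pushright(11): [11]
pushright(8): [11, 8]
popleft(): [8]
pushleft(32): [32, 8]
pushright(16): [32, 8, 16]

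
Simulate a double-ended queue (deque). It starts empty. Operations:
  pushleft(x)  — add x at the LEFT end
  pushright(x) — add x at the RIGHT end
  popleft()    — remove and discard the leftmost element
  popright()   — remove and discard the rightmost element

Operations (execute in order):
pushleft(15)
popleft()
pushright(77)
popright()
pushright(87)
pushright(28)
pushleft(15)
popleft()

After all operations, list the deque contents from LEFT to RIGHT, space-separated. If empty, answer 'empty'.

pushleft(15): [15]
popleft(): []
pushright(77): [77]
popright(): []
pushright(87): [87]
pushright(28): [87, 28]
pushleft(15): [15, 87, 28]
popleft(): [87, 28]

Answer: 87 28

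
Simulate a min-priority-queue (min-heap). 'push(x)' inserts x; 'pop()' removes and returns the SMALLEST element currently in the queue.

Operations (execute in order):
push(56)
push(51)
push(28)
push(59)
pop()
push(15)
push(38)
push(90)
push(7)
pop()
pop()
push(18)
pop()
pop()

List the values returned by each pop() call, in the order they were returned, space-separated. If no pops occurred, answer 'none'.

push(56): heap contents = [56]
push(51): heap contents = [51, 56]
push(28): heap contents = [28, 51, 56]
push(59): heap contents = [28, 51, 56, 59]
pop() → 28: heap contents = [51, 56, 59]
push(15): heap contents = [15, 51, 56, 59]
push(38): heap contents = [15, 38, 51, 56, 59]
push(90): heap contents = [15, 38, 51, 56, 59, 90]
push(7): heap contents = [7, 15, 38, 51, 56, 59, 90]
pop() → 7: heap contents = [15, 38, 51, 56, 59, 90]
pop() → 15: heap contents = [38, 51, 56, 59, 90]
push(18): heap contents = [18, 38, 51, 56, 59, 90]
pop() → 18: heap contents = [38, 51, 56, 59, 90]
pop() → 38: heap contents = [51, 56, 59, 90]

Answer: 28 7 15 18 38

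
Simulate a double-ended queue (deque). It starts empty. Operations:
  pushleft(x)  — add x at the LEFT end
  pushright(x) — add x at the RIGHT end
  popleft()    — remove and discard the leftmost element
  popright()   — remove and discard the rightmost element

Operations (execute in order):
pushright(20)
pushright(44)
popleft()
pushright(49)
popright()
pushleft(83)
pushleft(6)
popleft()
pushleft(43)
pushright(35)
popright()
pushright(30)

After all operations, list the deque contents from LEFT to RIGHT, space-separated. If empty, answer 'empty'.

Answer: 43 83 44 30

Derivation:
pushright(20): [20]
pushright(44): [20, 44]
popleft(): [44]
pushright(49): [44, 49]
popright(): [44]
pushleft(83): [83, 44]
pushleft(6): [6, 83, 44]
popleft(): [83, 44]
pushleft(43): [43, 83, 44]
pushright(35): [43, 83, 44, 35]
popright(): [43, 83, 44]
pushright(30): [43, 83, 44, 30]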